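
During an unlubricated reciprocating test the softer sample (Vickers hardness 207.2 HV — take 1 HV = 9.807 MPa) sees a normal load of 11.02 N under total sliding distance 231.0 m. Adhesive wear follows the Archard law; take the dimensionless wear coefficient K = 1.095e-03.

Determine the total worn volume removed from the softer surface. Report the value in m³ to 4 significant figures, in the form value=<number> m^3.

value=1.372e-09 m^3

Shown intermediates are rounded. Every step maintains full float precision — one last rounding, at four significant digits.
Hardness H = 207.2 HV × 9.807 MPa/HV = 2032 MPa = 2.032e+09 Pa.
As SI base values: W = 11.02 N, H = 2.032e+09 Pa, K = 1.095e-03.
Worn volume V = K·W·L/H = 1.095e-03 · 11.02 · 231.0 / 2.032e+09 = 1.372e-09 m³.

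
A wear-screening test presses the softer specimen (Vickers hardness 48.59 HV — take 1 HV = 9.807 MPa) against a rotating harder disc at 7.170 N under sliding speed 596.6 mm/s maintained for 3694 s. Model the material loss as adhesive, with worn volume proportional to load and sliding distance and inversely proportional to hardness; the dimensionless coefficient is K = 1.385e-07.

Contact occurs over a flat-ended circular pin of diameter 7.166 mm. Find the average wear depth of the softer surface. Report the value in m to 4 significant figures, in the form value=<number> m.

value=1.139e-07 m

Displayed values are rounded, and the algebra keeps full precision, and a single final rounding: four significant digits.
Sliding speed v = 596.6 mm/s = 0.5966 m/s. Sliding distance L = v·t = 0.5966 m/s × 3694 s = 2204 m.
Hardness H = 48.59 HV × 9.807 MPa/HV = 476.5 MPa = 4.765e+08 Pa.
Pin diameter d = 7.166 mm = 0.007166 m. Contact area A = π·d²/4 = π·(0.007166 m)²/4 = 4.033e-05 m².
Expressed in SI base units: W = 7.170 N, H = 4.765e+08 Pa, K = 1.385e-07.
Worn volume V = K·W·L/H = 1.385e-07 · 7.170 · 2204 / 4.765e+08 = 4.593e-12 m³.
Average depth h = V/A = 4.593e-12 / 4.033e-05 = 1.139e-07 m.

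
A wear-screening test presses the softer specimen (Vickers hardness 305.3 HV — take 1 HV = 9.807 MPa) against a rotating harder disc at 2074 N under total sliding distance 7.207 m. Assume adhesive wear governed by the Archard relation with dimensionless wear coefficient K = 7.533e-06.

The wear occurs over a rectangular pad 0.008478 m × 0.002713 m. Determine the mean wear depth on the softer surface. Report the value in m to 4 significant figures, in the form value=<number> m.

value=1.635e-06 m

The intermediates are displayed rounded, and each operation maintains exact precision. Rounded just once, at 4 significant digits.
Hardness H = 305.3 HV × 9.807 MPa/HV = 2994 MPa = 2.994e+09 Pa.
Contact area A = 0.008478 m × 0.002713 m = 2.300e-05 m².
Working in SI base units: W = 2074 N, H = 2.994e+09 Pa, K = 7.533e-06.
Archard relation: V = K·W·L/H = 7.533e-06 · 2074 · 7.207 / 2.994e+09 = 3.761e-11 m³.
Wear depth h = V/A = 3.761e-11 / 2.300e-05 = 1.635e-06 m.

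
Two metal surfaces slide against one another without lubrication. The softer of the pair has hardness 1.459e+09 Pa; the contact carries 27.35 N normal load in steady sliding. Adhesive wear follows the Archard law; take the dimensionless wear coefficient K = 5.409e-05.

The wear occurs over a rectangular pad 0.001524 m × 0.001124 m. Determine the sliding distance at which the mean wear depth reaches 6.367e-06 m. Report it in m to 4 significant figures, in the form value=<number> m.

value=10.76 m

Intermediate values are shown rounded. Each operation keeps full float precision — rounded just once, at four significant figures.
Convert: Contact area A = 0.001524 m × 0.001124 m = 1.713e-06 m².
As SI base values: W = 27.35 N, H = 1.459e+09 Pa, K = 5.409e-05.
Volume at the limit: V_lim = h_lim·A = 6.367e-06 · 1.713e-06 = 1.091e-11 m³.
Inverting, life L = V_lim·H/(K·W) = 1.091e-11 · 1.459e+09 / (5.409e-05 · 27.35) = 10.76 m.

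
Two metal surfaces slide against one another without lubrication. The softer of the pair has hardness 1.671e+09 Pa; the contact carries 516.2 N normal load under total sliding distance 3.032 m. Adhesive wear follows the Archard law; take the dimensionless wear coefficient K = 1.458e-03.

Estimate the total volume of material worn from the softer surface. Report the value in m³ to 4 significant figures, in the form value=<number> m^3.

value=1.366e-09 m^3

Each operation carries full float precision. Intermediate values are displayed rounded — one final rounding to four significant figures.
In SI base units: W = 516.2 N, H = 1.671e+09 Pa, K = 1.458e-03.
Apply Archard: V = K·W·L/H = 1.458e-03 · 516.2 · 3.032 / 1.671e+09 = 1.366e-09 m³.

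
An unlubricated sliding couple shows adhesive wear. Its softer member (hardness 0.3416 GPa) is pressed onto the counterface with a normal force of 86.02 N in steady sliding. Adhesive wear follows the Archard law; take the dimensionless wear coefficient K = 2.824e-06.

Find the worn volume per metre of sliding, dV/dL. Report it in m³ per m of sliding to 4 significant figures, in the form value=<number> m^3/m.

value=7.111e-13 m^3/m

Intermediates are printed rounded; all arithmetic keeps full precision. Rounded once at the end, at 4 significant digits.
Hardness H = 0.3416 GPa = 3.416e+08 Pa.
Collected in SI base units: W = 86.02 N, H = 3.416e+08 Pa, K = 2.824e-06.
Wear rate dV/dL = K·W/H (no L dependence): 2.824e-06 · 86.02 / 3.416e+08 = 7.111e-13 m³/m.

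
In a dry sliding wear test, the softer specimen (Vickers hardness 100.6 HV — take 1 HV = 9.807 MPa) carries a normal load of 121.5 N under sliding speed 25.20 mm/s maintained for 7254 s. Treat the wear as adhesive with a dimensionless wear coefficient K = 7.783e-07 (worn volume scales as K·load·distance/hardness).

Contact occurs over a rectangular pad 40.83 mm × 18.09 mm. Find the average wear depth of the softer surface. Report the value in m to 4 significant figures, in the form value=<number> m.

value=2.372e-08 m

Intermediate values are shown rounded, and the algebra maintains exact precision. Rounded just once, at 4 significant digits.
Sliding speed v = 25.20 mm/s = 0.02520 m/s. Distance L = v·t = 0.02520 m/s × 7254 s = 182.8 m.
Hardness H = 100.6 HV × 9.807 MPa/HV = 986.6 MPa = 9.866e+08 Pa.
Pad sides 40.83 mm × 18.09 mm = 0.04083 m × 0.01809 m. Contact area A = 0.04083 m × 0.01809 m = 7.386e-04 m².
Working in SI base units: W = 121.5 N, H = 9.866e+08 Pa, K = 7.783e-07.
By Archard's law, V = K·W·L/H = 7.783e-07 · 121.5 · 182.8 / 9.866e+08 = 1.752e-11 m³.
Depth of wear h = V/A = 1.752e-11 / 7.386e-04 = 2.372e-08 m.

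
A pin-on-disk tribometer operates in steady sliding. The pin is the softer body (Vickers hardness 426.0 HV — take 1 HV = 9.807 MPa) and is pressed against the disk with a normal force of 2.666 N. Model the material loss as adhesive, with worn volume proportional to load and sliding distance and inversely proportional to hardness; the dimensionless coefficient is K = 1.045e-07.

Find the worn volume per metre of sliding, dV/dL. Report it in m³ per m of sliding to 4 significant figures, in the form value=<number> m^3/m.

Intermediate values are shown rounded — all arithmetic carries full float precision, and a single final rounding to four significant figures.
Hardness H = 426.0 HV × 9.807 MPa/HV = 4178 MPa = 4.178e+09 Pa.
SI base units throughout: W = 2.666 N, H = 4.178e+09 Pa, K = 1.045e-07.
Rate of wear dV/dL = K·W/H — distance-free: 1.045e-07 · 2.666 / 4.178e+09 = 6.669e-17 m³/m.

value=6.669e-17 m^3/m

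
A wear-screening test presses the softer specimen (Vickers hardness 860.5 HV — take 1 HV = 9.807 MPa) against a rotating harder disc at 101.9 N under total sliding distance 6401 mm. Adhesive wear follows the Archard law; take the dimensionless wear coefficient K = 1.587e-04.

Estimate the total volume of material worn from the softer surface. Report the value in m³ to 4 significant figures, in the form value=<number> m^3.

The algebra maintains exact precision; the intermediates appear rounded. Rounded once at the end, at four significant figures.
Convert: Distance covered L = 6401 mm = 6.401 m.
Convert: Hardness H = 860.5 HV × 9.807 MPa/HV = 8439 MPa = 8.439e+09 Pa.
Working in SI base units: W = 101.9 N, H = 8.439e+09 Pa, K = 1.587e-04.
Wear volume V = K·W·L/H = 1.587e-04 · 101.9 · 6.401 / 8.439e+09 = 1.227e-11 m³.

value=1.227e-11 m^3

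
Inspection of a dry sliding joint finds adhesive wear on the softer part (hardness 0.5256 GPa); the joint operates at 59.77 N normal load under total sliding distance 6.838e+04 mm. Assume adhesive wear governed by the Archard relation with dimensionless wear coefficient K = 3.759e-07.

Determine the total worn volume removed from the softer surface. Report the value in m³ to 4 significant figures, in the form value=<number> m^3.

The intermediates are shown rounded, and each operation carries exact precision — rounded just once: four significant digits.
Convert: Distance L = 6.838e+04 mm = 68.38 m.
Convert: Hardness H = 0.5256 GPa = 5.256e+08 Pa.
SI base units throughout: W = 59.77 N, H = 5.256e+08 Pa, K = 3.759e-07.
Volume removed: V = K·W·L/H = 3.759e-07 · 59.77 · 68.38 / 5.256e+08 = 2.923e-12 m³.

value=2.923e-12 m^3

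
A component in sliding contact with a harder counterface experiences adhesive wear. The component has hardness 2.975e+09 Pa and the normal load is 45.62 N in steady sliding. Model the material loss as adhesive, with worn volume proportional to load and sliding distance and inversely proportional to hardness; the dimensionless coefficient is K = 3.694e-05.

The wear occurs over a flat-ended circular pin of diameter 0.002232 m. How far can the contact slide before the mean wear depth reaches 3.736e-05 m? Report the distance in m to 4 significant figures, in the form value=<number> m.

Printed values are rounded, and the algebra holds full precision. Rounded just once to 4 significant digits.
Convert: Contact area A = π·d²/4 = π·(0.002232 m)²/4 = 3.913e-06 m².
As SI base values: W = 45.62 N, H = 2.975e+09 Pa, K = 3.694e-05.
Limit volume V_lim = h_lim·A = 3.736e-05 · 3.913e-06 = 1.462e-10 m³.
Sliding life L = V_lim·H/(K·W) = 1.462e-10 · 2.975e+09 / (3.694e-05 · 45.62) = 258.1 m.

value=258.1 m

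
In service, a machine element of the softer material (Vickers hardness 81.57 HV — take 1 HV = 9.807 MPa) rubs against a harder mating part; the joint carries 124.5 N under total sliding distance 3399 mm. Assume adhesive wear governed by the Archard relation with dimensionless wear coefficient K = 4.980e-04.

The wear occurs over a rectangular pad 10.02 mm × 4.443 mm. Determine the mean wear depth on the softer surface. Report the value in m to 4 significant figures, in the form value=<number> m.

Intermediate values are printed rounded. Each operation maintains exact precision; one final rounding: 4 significant digits.
Convert: Sliding distance L = 3399 mm = 3.399 m.
Convert: Hardness H = 81.57 HV × 9.807 MPa/HV = 800.0 MPa = 8.000e+08 Pa.
Convert: Pad sides 10.02 mm × 4.443 mm = 0.01002 m × 0.004443 m. Contact area A = 0.01002 m × 0.004443 m = 4.452e-05 m².
Collected in SI base units: W = 124.5 N, H = 8.000e+08 Pa, K = 4.980e-04.
Apply Archard: V = K·W·L/H = 4.980e-04 · 124.5 · 3.399 / 8.000e+08 = 2.634e-10 m³.
Mean depth h = V/A = 2.634e-10 / 4.452e-05 = 5.918e-06 m.

value=5.918e-06 m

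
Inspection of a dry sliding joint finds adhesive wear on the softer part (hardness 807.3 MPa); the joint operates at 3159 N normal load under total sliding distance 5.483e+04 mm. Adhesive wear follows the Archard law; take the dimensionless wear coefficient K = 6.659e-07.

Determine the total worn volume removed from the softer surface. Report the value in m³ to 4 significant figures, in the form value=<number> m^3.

Intermediate values are displayed rounded; the algebra keeps full float precision, and one last rounding: four significant figures.
Convert: Sliding distance L = 5.483e+04 mm = 54.83 m.
Convert: Hardness H = 807.3 MPa = 8.073e+08 Pa.
Restated in SI base units: W = 3159 N, H = 8.073e+08 Pa, K = 6.659e-07.
Archard volume V = K·W·L/H = 6.659e-07 · 3159 · 54.83 / 8.073e+08 = 1.429e-10 m³.

value=1.429e-10 m^3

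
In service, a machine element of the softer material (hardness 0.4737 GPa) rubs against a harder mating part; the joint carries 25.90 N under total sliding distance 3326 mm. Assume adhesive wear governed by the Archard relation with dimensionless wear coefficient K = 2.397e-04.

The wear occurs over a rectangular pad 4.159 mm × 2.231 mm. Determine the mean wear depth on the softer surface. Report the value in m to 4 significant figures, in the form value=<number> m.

value=4.698e-06 m

Intermediate values are printed rounded — the algebra maintains full float precision; rounded once at the end, at four significant figures.
The distance L = 3326 mm = 3.326 m.
Hardness H = 0.4737 GPa = 4.737e+08 Pa.
Pad sides 4.159 mm × 2.231 mm = 0.004159 m × 0.002231 m. Contact area A = 0.004159 m × 0.002231 m = 9.279e-06 m².
In SI base units, W = 25.90 N, H = 4.737e+08 Pa, K = 2.397e-04.
Wear volume V = K·W·L/H = 2.397e-04 · 25.90 · 3.326 / 4.737e+08 = 4.359e-11 m³.
Wear depth h = V/A = 4.359e-11 / 9.279e-06 = 4.698e-06 m.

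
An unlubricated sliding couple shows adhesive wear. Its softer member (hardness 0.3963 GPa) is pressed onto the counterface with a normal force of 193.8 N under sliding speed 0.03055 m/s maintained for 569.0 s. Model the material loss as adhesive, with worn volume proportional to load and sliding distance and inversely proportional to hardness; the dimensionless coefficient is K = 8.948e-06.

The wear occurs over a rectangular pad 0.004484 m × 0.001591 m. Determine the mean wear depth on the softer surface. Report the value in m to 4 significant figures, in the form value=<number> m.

The computation maintains exact precision. Intermediates are displayed rounded, and rounded just once, at four significant figures.
Convert: Distance covered L = v·t = 0.03055 m/s × 569.0 s = 17.38 m.
Convert: Hardness H = 0.3963 GPa = 3.963e+08 Pa.
Convert: Contact area A = 0.004484 m × 0.001591 m = 7.134e-06 m².
Working in SI base units: W = 193.8 N, H = 3.963e+08 Pa, K = 8.948e-06.
Apply Archard: V = K·W·L/H = 8.948e-06 · 193.8 · 17.38 / 3.963e+08 = 7.606e-11 m³.
Depth h = V/A = 7.606e-11 / 7.134e-06 = 1.066e-05 m.

value=1.066e-05 m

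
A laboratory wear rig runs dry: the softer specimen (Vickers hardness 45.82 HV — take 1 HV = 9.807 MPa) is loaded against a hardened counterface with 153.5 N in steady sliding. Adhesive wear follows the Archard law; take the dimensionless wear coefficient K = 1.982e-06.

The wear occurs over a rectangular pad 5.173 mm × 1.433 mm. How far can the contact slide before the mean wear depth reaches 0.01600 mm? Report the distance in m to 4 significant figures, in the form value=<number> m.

The algebra maintains exact precision; intermediates are displayed rounded; rounded just once to 4 significant digits.
Convert: Hardness H = 45.82 HV × 9.807 MPa/HV = 449.4 MPa = 4.494e+08 Pa.
Convert: Pad sides 5.173 mm × 1.433 mm = 0.005173 m × 0.001433 m. Contact area A = 0.005173 m × 0.001433 m = 7.413e-06 m².
Convert: Depth limit h_lim = 0.01600 mm = 1.600e-05 m.
SI base units throughout: W = 153.5 N, H = 4.494e+08 Pa, K = 1.982e-06.
At the depth limit, V_lim = h_lim·A = 1.600e-05 · 7.413e-06 = 1.186e-10 m³.
Thus life L = V_lim·H/(K·W) = 1.186e-10 · 4.494e+08 / (1.982e-06 · 153.5) = 175.2 m.

value=175.2 m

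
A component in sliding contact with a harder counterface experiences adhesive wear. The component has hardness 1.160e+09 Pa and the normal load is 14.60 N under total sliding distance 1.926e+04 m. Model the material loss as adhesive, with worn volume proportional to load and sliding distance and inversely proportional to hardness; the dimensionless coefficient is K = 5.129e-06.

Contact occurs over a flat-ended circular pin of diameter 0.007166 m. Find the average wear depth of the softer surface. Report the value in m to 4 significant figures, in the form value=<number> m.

value=3.083e-05 m

The intermediates are printed rounded, and all arithmetic runs at full float precision; one last rounding, at four significant figures.
Contact area A = π·d²/4 = π·(0.007166 m)²/4 = 4.033e-05 m².
In SI base units, W = 14.60 N, H = 1.160e+09 Pa, K = 5.129e-06.
Archard relation: V = K·W·L/H = 5.129e-06 · 14.60 · 1.926e+04 / 1.160e+09 = 1.243e-09 m³.
Mean depth h = V/A = 1.243e-09 / 4.033e-05 = 3.083e-05 m.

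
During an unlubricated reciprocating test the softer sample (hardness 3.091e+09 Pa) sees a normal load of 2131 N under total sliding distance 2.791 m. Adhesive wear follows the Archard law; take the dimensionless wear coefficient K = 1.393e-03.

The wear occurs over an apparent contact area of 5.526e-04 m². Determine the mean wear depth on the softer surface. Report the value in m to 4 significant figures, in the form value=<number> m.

value=4.850e-06 m

Quoted intermediates are rounded — every step keeps exact precision. Rounded just once to 4 significant figures.
In SI base units, W = 2131 N, H = 3.091e+09 Pa, K = 1.393e-03.
Worn volume V = K·W·L/H = 1.393e-03 · 2131 · 2.791 / 3.091e+09 = 2.680e-09 m³.
Depth of wear h = V/A = 2.680e-09 / 5.526e-04 = 4.850e-06 m.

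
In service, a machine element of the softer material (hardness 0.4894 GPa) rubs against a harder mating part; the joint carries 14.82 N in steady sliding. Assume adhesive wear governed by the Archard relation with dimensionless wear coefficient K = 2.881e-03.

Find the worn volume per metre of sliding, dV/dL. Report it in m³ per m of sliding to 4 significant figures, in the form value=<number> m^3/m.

Intermediate values are shown rounded — every step carries exact precision, and one last rounding, at four significant digits.
Convert: Hardness H = 0.4894 GPa = 4.894e+08 Pa.
As SI base values: W = 14.82 N, H = 4.894e+08 Pa, K = 2.881e-03.
Sliding wear rate dV/dL = K·W/H — distance-free: 2.881e-03 · 14.82 / 4.894e+08 = 8.724e-11 m³/m.

value=8.724e-11 m^3/m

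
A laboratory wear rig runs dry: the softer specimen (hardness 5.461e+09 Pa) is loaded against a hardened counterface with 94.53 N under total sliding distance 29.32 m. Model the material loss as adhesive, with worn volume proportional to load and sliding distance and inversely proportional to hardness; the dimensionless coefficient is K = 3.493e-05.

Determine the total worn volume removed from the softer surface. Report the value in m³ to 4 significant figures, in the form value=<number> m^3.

Intermediates are displayed rounded, and all working math holds full precision, and rounded once at the end: four significant digits.
As SI base values: W = 94.53 N, H = 5.461e+09 Pa, K = 3.493e-05.
Worn volume V = K·W·L/H = 3.493e-05 · 94.53 · 29.32 / 5.461e+09 = 1.773e-11 m³.

value=1.773e-11 m^3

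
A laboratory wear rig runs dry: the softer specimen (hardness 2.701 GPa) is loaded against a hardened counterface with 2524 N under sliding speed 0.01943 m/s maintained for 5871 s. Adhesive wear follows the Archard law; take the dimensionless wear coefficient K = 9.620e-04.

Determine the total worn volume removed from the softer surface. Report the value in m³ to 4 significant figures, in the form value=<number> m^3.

The intermediates are printed rounded. The algebra maintains full precision — one final rounding: four significant figures.
Distance L = v·t = 0.01943 m/s × 5871 s = 114.1 m.
Hardness H = 2.701 GPa = 2.701e+09 Pa.
As SI base values: W = 2524 N, H = 2.701e+09 Pa, K = 9.620e-04.
Volume removed: V = K·W·L/H = 9.620e-04 · 2524 · 114.1 / 2.701e+09 = 1.025e-07 m³.

value=1.025e-07 m^3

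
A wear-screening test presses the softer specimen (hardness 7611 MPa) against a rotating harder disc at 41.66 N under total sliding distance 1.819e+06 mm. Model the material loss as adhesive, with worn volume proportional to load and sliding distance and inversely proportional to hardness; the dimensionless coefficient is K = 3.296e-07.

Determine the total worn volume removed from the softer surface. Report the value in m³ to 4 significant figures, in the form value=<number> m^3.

Intermediate values are printed rounded, and the computation carries full float precision; one last rounding: 4 significant figures.
Sliding distance L = 1.819e+06 mm = 1819 m.
Hardness H = 7611 MPa = 7.611e+09 Pa.
SI base units throughout: W = 41.66 N, H = 7.611e+09 Pa, K = 3.296e-07.
Volume removed: V = K·W·L/H = 3.296e-07 · 41.66 · 1819 / 7.611e+09 = 3.282e-12 m³.

value=3.282e-12 m^3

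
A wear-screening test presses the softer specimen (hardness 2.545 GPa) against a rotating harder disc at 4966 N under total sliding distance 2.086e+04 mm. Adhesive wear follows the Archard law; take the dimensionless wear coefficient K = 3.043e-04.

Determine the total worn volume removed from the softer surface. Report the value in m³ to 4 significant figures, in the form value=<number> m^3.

value=1.239e-08 m^3

Intermediates are shown rounded, and each operation runs at full float precision — one last rounding: four significant figures.
Distance L = 2.086e+04 mm = 20.86 m.
Hardness H = 2.545 GPa = 2.545e+09 Pa.
In SI base units: W = 4966 N, H = 2.545e+09 Pa, K = 3.043e-04.
Wear volume V = K·W·L/H = 3.043e-04 · 4966 · 20.86 / 2.545e+09 = 1.239e-08 m³.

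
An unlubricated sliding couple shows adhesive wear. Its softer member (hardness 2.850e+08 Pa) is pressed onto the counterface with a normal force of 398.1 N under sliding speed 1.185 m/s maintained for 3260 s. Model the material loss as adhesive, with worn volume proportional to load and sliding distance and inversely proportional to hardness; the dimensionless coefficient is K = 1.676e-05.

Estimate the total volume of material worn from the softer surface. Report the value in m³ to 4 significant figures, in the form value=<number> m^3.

value=9.044e-08 m^3

All arithmetic maintains full precision; intermediates are printed rounded — a lone final rounding: 4 significant digits.
Convert: Distance L = v·t = 1.185 m/s × 3260 s = 3863 m.
Expressed in SI base units: W = 398.1 N, H = 2.850e+08 Pa, K = 1.676e-05.
Worn volume V = K·W·L/H = 1.676e-05 · 398.1 · 3863 / 2.850e+08 = 9.044e-08 m³.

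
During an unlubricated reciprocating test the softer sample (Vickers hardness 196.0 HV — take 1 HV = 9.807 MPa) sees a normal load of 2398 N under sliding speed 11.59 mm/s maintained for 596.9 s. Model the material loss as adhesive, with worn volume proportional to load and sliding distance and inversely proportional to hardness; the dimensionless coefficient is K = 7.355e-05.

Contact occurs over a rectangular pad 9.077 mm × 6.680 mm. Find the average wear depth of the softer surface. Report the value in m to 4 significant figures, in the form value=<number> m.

Every step keeps exact precision; quoted intermediates are rounded — rounded once at the end, at 4 significant figures.
Convert: Sliding speed v = 11.59 mm/s = 0.01159 m/s. Distance covered L = v·t = 0.01159 m/s × 596.9 s = 6.918 m.
Convert: Hardness H = 196.0 HV × 9.807 MPa/HV = 1922 MPa = 1.922e+09 Pa.
Convert: Pad sides 9.077 mm × 6.680 mm = 0.009077 m × 0.006680 m. Contact area A = 0.009077 m × 0.006680 m = 6.063e-05 m².
Working in SI base units: W = 2398 N, H = 1.922e+09 Pa, K = 7.355e-05.
By Archard's law, V = K·W·L/H = 7.355e-05 · 2398 · 6.918 / 1.922e+09 = 6.348e-10 m³.
Depth of wear h = V/A = 6.348e-10 / 6.063e-05 = 1.047e-05 m.

value=1.047e-05 m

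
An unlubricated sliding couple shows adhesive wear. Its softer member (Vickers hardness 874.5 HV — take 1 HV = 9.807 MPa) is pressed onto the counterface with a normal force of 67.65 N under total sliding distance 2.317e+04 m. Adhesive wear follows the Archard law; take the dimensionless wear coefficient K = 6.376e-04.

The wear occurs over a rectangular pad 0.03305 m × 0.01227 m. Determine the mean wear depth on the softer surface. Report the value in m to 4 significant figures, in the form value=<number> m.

The computation keeps full precision; intermediate values are printed rounded; rounded once at the end to 4 significant digits.
Hardness H = 874.5 HV × 9.807 MPa/HV = 8576 MPa = 8.576e+09 Pa.
Contact area A = 0.03305 m × 0.01227 m = 4.055e-04 m².
Working in SI base units: W = 67.65 N, H = 8.576e+09 Pa, K = 6.376e-04.
Volume removed: V = K·W·L/H = 6.376e-04 · 67.65 · 2.317e+04 / 8.576e+09 = 1.165e-07 m³.
Mean wear depth h = V/A = 1.165e-07 / 4.055e-04 = 2.874e-04 m.

value=2.874e-04 m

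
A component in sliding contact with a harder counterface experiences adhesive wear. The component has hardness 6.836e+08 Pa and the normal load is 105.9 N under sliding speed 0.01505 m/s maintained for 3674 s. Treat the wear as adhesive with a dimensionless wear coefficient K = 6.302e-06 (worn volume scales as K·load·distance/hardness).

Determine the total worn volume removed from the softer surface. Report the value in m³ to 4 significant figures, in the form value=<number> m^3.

Intermediates are shown rounded — the computation maintains full precision; one final rounding: 4 significant digits.
The distance L = v·t = 0.01505 m/s × 3674 s = 55.29 m.
Working in SI base units: W = 105.9 N, H = 6.836e+08 Pa, K = 6.302e-06.
By Archard's law, V = K·W·L/H = 6.302e-06 · 105.9 · 55.29 / 6.836e+08 = 5.398e-11 m³.

value=5.398e-11 m^3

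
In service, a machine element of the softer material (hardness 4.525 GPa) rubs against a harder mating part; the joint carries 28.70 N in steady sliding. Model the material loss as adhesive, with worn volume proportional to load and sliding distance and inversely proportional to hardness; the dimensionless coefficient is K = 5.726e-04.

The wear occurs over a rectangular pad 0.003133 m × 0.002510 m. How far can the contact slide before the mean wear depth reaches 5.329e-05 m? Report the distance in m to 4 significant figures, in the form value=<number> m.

The computation maintains full float precision — intermediate values are shown rounded, and rounded just once, at 4 significant digits.
Convert: Hardness H = 4.525 GPa = 4.525e+09 Pa.
Convert: Contact area A = 0.003133 m × 0.002510 m = 7.864e-06 m².
Expressed in SI base units: W = 28.70 N, H = 4.525e+09 Pa, K = 5.726e-04.
Volume at the limit: V_lim = h_lim·A = 5.329e-05 · 7.864e-06 = 4.191e-10 m³.
Life L = V_lim·H/(K·W) = 4.191e-10 · 4.525e+09 / (5.726e-04 · 28.70) = 115.4 m.

value=115.4 m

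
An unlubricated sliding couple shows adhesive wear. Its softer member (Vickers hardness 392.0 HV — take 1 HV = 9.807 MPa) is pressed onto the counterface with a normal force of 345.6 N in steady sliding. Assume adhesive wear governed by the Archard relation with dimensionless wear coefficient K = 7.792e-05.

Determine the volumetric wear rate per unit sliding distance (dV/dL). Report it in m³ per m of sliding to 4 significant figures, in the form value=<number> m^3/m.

value=7.005e-12 m^3/m

All working math maintains full precision. The intermediates appear rounded. Rounded just once to four significant figures.
Hardness H = 392.0 HV × 9.807 MPa/HV = 3844 MPa = 3.844e+09 Pa.
Expressed in SI base units: W = 345.6 N, H = 3.844e+09 Pa, K = 7.792e-05.
Sliding wear rate dV/dL = K·W/H — distance-free: 7.792e-05 · 345.6 / 3.844e+09 = 7.005e-12 m³/m.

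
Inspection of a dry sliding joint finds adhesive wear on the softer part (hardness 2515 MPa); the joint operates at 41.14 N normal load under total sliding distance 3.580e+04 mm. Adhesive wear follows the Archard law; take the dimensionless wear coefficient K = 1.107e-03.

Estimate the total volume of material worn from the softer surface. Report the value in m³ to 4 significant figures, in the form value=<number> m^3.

Quoted intermediates are rounded. The computation keeps full precision. Rounded once at the end, at 4 significant digits.
Distance covered L = 3.580e+04 mm = 35.80 m.
Hardness H = 2515 MPa = 2.515e+09 Pa.
As SI base values: W = 41.14 N, H = 2.515e+09 Pa, K = 1.107e-03.
By Archard's law, V = K·W·L/H = 1.107e-03 · 41.14 · 35.80 / 2.515e+09 = 6.483e-10 m³.

value=6.483e-10 m^3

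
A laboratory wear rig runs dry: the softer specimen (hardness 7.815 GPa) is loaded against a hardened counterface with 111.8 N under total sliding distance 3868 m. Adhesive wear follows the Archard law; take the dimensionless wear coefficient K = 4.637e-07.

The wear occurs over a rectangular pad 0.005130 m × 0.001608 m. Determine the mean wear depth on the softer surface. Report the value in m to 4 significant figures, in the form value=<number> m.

Shown intermediates are rounded; every step holds full float precision, and a single final rounding to 4 significant digits.
Hardness H = 7.815 GPa = 7.815e+09 Pa.
Contact area A = 0.005130 m × 0.001608 m = 8.249e-06 m².
Working in SI base units: W = 111.8 N, H = 7.815e+09 Pa, K = 4.637e-07.
Archard volume V = K·W·L/H = 4.637e-07 · 111.8 · 3868 / 7.815e+09 = 2.566e-11 m³.
Depth of wear h = V/A = 2.566e-11 / 8.249e-06 = 3.111e-06 m.

value=3.111e-06 m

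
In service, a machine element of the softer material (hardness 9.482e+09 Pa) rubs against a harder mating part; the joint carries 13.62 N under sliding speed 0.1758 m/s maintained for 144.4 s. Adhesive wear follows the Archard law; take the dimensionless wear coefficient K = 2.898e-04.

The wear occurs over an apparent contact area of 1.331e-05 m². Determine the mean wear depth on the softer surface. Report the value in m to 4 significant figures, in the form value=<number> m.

All working math holds full float precision, and intermediates appear rounded. Rounded once at the end: 4 significant digits.
Sliding distance L = v·t = 0.1758 m/s × 144.4 s = 25.39 m.
Working in SI base units: W = 13.62 N, H = 9.482e+09 Pa, K = 2.898e-04.
Volume removed: V = K·W·L/H = 2.898e-04 · 13.62 · 25.39 / 9.482e+09 = 1.057e-11 m³.
Mean depth h = V/A = 1.057e-11 / 1.331e-05 = 7.939e-07 m.

value=7.939e-07 m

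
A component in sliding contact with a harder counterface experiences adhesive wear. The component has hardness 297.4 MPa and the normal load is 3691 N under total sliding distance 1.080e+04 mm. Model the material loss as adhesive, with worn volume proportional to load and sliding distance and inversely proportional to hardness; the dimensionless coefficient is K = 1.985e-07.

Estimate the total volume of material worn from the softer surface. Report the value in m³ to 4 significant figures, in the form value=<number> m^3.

value=2.661e-11 m^3

Intermediate values are displayed rounded — all working math maintains full precision, and one last rounding, at four significant digits.
Convert: Distance L = 1.080e+04 mm = 10.80 m.
Convert: Hardness H = 297.4 MPa = 2.974e+08 Pa.
As SI base values: W = 3691 N, H = 2.974e+08 Pa, K = 1.985e-07.
The Archard volume V = K·W·L/H = 1.985e-07 · 3691 · 10.80 / 2.974e+08 = 2.661e-11 m³.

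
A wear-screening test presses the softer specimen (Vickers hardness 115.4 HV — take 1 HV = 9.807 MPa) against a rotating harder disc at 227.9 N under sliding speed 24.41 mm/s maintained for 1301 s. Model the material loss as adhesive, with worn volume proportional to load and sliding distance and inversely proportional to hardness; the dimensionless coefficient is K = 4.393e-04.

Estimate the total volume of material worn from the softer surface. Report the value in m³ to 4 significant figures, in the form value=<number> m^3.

value=2.809e-09 m^3

Every step runs at full precision. The intermediates are displayed rounded. Rounded just once: four significant digits.
Convert: Sliding speed v = 24.41 mm/s = 0.02441 m/s. The distance L = v·t = 0.02441 m/s × 1301 s = 31.76 m.
Convert: Hardness H = 115.4 HV × 9.807 MPa/HV = 1132 MPa = 1.132e+09 Pa.
Working in SI base units: W = 227.9 N, H = 1.132e+09 Pa, K = 4.393e-04.
Wear volume V = K·W·L/H = 4.393e-04 · 227.9 · 31.76 / 1.132e+09 = 2.809e-09 m³.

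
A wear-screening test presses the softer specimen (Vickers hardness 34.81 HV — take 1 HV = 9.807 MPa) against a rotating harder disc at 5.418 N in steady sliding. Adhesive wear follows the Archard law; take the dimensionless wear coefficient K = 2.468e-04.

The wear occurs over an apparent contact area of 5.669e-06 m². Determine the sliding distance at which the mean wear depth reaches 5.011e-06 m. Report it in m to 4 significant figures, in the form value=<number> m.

value=7.252 m

The algebra runs at full precision — intermediates are shown rounded — a single final rounding, at 4 significant digits.
Convert: Hardness H = 34.81 HV × 9.807 MPa/HV = 341.4 MPa = 3.414e+08 Pa.
SI base units throughout: W = 5.418 N, H = 3.414e+08 Pa, K = 2.468e-04.
At the depth limit, V_lim = h_lim·A = 5.011e-06 · 5.669e-06 = 2.841e-11 m³.
Thus life L = V_lim·H/(K·W) = 2.841e-11 · 3.414e+08 / (2.468e-04 · 5.418) = 7.252 m.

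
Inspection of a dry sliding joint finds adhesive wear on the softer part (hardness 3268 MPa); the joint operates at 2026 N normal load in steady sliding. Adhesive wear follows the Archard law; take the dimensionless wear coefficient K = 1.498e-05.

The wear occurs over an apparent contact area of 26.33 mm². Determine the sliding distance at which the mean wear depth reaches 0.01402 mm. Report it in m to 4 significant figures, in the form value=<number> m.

Intermediates are printed rounded, and each operation maintains full float precision, and rounded once at the end to 4 significant figures.
Convert: Hardness H = 3268 MPa = 3.268e+09 Pa.
Convert: Contact area A = 26.33 mm² = 2.633e-05 m².
Convert: Depth limit h_lim = 0.01402 mm = 1.402e-05 m.
As SI base values: W = 2026 N, H = 3.268e+09 Pa, K = 1.498e-05.
Permissible volume V_lim = h_lim·A = 1.402e-05 · 2.633e-05 = 3.691e-10 m³.
So the life L = V_lim·H/(K·W) = 3.691e-10 · 3.268e+09 / (1.498e-05 · 2026) = 39.75 m.

value=39.75 m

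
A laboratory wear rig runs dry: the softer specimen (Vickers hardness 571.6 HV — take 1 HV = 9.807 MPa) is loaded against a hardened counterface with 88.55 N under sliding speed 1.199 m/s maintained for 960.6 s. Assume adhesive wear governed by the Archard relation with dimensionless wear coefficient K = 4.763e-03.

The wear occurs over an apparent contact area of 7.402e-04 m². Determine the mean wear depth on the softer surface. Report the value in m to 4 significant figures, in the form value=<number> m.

The intermediates are displayed rounded. All arithmetic holds exact precision. Rounded once at the end, at 4 significant figures.
The distance L = v·t = 1.199 m/s × 960.6 s = 1152 m.
Hardness H = 571.6 HV × 9.807 MPa/HV = 5606 MPa = 5.606e+09 Pa.
Expressed in SI base units: W = 88.55 N, H = 5.606e+09 Pa, K = 4.763e-03.
Volume removed: V = K·W·L/H = 4.763e-03 · 88.55 · 1152 / 5.606e+09 = 8.666e-08 m³.
Depth of wear h = V/A = 8.666e-08 / 7.402e-04 = 1.171e-04 m.

value=1.171e-04 m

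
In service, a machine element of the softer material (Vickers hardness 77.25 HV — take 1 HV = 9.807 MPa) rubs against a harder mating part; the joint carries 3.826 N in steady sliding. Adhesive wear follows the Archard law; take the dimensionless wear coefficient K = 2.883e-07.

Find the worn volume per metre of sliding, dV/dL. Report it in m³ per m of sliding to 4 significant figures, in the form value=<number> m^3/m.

The computation maintains full precision. Intermediates are shown rounded, and one last rounding, at 4 significant figures.
Convert: Hardness H = 77.25 HV × 9.807 MPa/HV = 757.6 MPa = 7.576e+08 Pa.
SI base units throughout: W = 3.826 N, H = 7.576e+08 Pa, K = 2.883e-07.
Volumetric rate dV/dL = K·W/H, so: 2.883e-07 · 3.826 / 7.576e+08 = 1.456e-15 m³/m.

value=1.456e-15 m^3/m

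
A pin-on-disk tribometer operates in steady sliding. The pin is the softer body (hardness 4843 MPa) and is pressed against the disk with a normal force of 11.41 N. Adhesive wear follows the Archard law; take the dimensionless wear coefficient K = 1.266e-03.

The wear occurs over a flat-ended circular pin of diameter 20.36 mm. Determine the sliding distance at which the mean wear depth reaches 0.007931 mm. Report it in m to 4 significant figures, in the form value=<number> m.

value=865.7 m

The intermediates are printed rounded — all working math carries full precision; rounded once at the end: four significant figures.
Convert: Hardness H = 4843 MPa = 4.843e+09 Pa.
Convert: Pin diameter d = 20.36 mm = 0.02036 m. Contact area A = π·d²/4 = π·(0.02036 m)²/4 = 3.256e-04 m².
Convert: Depth limit h_lim = 0.007931 mm = 7.931e-06 m.
As SI base values: W = 11.41 N, H = 4.843e+09 Pa, K = 1.266e-03.
Wearable volume V_lim = h_lim·A = 7.931e-06 · 3.256e-04 = 2.582e-09 m³.
Life L = V_lim·H/(K·W) = 2.582e-09 · 4.843e+09 / (1.266e-03 · 11.41) = 865.7 m.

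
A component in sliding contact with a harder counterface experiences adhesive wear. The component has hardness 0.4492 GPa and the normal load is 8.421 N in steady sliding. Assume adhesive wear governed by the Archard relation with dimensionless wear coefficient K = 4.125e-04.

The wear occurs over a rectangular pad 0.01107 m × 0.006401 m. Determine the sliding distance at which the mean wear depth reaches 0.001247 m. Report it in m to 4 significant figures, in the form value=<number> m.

value=1.143e+04 m

Intermediate values are printed rounded, and every step runs at full precision — a lone final rounding, at 4 significant figures.
Convert: Hardness H = 0.4492 GPa = 4.492e+08 Pa.
Convert: Contact area A = 0.01107 m × 0.006401 m = 7.086e-05 m².
Collected in SI base units: W = 8.421 N, H = 4.492e+08 Pa, K = 4.125e-04.
Wearable volume V_lim = h_lim·A = 0.001247 · 7.086e-05 = 8.836e-08 m³.
Sliding life L = V_lim·H/(K·W) = 8.836e-08 · 4.492e+08 / (4.125e-04 · 8.421) = 1.143e+04 m.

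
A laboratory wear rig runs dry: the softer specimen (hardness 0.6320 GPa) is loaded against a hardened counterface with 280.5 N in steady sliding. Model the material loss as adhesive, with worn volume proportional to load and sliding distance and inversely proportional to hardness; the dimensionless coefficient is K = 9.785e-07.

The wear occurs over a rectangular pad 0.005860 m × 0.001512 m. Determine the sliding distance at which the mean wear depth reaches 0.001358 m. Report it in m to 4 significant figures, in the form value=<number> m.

The computation runs at full float precision. Intermediate values are shown rounded, and one last rounding, at 4 significant digits.
Hardness H = 0.6320 GPa = 6.320e+08 Pa.
Contact area A = 0.005860 m × 0.001512 m = 8.860e-06 m².
Collected in SI base units: W = 280.5 N, H = 6.320e+08 Pa, K = 9.785e-07.
Limit volume V_lim = h_lim·A = 0.001358 · 8.860e-06 = 1.203e-08 m³.
Sliding life L = V_lim·H/(K·W) = 1.203e-08 · 6.320e+08 / (9.785e-07 · 280.5) = 2.771e+04 m.

value=2.771e+04 m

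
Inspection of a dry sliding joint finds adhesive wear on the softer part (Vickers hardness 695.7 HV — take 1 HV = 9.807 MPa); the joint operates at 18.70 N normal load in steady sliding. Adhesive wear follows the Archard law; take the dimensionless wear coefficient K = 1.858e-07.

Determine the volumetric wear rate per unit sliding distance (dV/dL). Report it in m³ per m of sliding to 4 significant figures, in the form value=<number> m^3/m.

All arithmetic maintains full float precision. Intermediate values appear rounded — rounded once at the end to four significant digits.
Convert: Hardness H = 695.7 HV × 9.807 MPa/HV = 6823 MPa = 6.823e+09 Pa.
In SI base units: W = 18.70 N, H = 6.823e+09 Pa, K = 1.858e-07.
Sliding wear rate dV/dL = K·W/H — distance-free: 1.858e-07 · 18.70 / 6.823e+09 = 5.092e-16 m³/m.

value=5.092e-16 m^3/m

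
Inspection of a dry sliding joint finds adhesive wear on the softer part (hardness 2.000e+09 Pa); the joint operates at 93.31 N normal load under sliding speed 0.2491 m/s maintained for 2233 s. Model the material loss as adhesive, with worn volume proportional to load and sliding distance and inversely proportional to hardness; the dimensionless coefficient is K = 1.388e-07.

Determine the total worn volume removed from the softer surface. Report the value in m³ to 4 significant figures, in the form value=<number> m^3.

value=3.602e-12 m^3

All working math carries full float precision — intermediates are shown rounded, and rounded once at the end, at four significant digits.
Convert: Path length L = v·t = 0.2491 m/s × 2233 s = 556.2 m.
Expressed in SI base units: W = 93.31 N, H = 2.000e+09 Pa, K = 1.388e-07.
By Archard's law, V = K·W·L/H = 1.388e-07 · 93.31 · 556.2 / 2.000e+09 = 3.602e-12 m³.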